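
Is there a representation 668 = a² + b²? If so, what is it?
Not possible

Factorization: 668 = 2^2 × 167
By Fermat: n is sum of two squares iff every prime p ≡ 3 (mod 4) appears to even power.
Prime(s) ≡ 3 (mod 4) with odd exponent: [(167, 1)]
Therefore 668 cannot be expressed as a² + b².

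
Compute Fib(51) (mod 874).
2

Matrix identity: Q^n = [[F_(n+1), F_n], [F_n, F_(n-1)]] with Q = [[1,1],[1,0]].
n = 51 = 110011₂. Square-and-multiply, entries mod 874:
Q^1 = [[1,1],[1,0]]
Q^3 = (Q^1)²·Q = [[3,2],[2,1]]
Q^6 = (Q^3)² = [[13,8],[8,5]]
Q^12 = (Q^6)² = [[233,144],[144,89]]
Q^25 = (Q^12)²·Q = [[781,735],[735,46]]
Q^51 = (Q^25)²·Q = [[417,2],[2,415]]
F_51 mod 874 = Q^51[0][1] = 2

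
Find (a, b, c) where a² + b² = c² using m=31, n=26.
(285, 1612, 1637)

Euclid's formula: a = m² - n², b = 2mn, c = m² + n²
m = 31, n = 26
a = 31² - 26² = 961 - 676 = 285
b = 2 × 31 × 26 = 1612
c = 31² + 26² = 961 + 676 = 1637
Verification: 285² + 1612² = 81225 + 2598544 = 2679769 = 1637² ✓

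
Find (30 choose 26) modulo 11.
4

Using Lucas' theorem:
Write n=30 and k=26 in base 11:
n in base 11: [2, 8]
k in base 11: [2, 4]
C(30,26) mod 11 = ∏ C(n_i, k_i) mod 11
Digit binomials (mod 11): C(2,2) = 1; C(8,4) = 70 ≡ 4
Product: 1 × 4 = 4 ≡ 4 (mod 11)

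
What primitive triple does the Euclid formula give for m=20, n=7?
(351, 280, 449)

Euclid's formula: a = m² - n², b = 2mn, c = m² + n²
m = 20, n = 7
a = 20² - 7² = 400 - 49 = 351
b = 2 × 20 × 7 = 280
c = 20² + 7² = 400 + 49 = 449
Verification: 351² + 280² = 123201 + 78400 = 201601 = 449² ✓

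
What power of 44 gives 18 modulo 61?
29

Baby-step giant-step with step n = ⌈√61⌉ = 8.
Baby steps 44^j mod 61 (j:value) for j=0..7: 0:1, 1:44, 2:45, 3:28, 4:12, 5:40, 6:52, 7:31.
Giant-step multiplier: 44^(-8) ≡ 44^(60-8) = 44^52 ≡ 25 (mod 61).
Giant steps γ_i = 18·25^i mod 61: γ_0=18, γ_1=23, γ_2=26, γ_3=40 (in table at j=5).
x = i·n + j = 3·8 + 5 = 29.
Check: 44^29 ≡ 18 (mod 61).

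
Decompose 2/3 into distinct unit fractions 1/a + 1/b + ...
1/2 + 1/6

Greedy algorithm:
2/3: ceiling(3/2) = 2, use 1/2
1/6: ceiling(6/1) = 6, use 1/6
Result: 2/3 = 1/2 + 1/6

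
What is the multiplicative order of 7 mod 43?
6

43 is prime, so ord(7) divides φ(43) = 42.
Divisors of 42: 1, 2, 3, 6, 7, 14, 21, 42.
Repeated squaring: 7^1 ≡ 7, 7^2 ≡ 6, 7^4 ≡ 36, 7^8 ≡ 6, 7^16 ≡ 36, 7^32 ≡ 6 (mod 43).
Test 7^d mod 43 for each divisor d in increasing order:
7^1 ≡ 7
7^2 ≡ 6
7^3 = 7^2·7^1 ≡ 42
7^6 = 7^4·7^2 ≡ 1  ← first divisor giving 1
The order is 6.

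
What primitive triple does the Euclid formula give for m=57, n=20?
(2849, 2280, 3649)

Euclid's formula: a = m² - n², b = 2mn, c = m² + n²
m = 57, n = 20
a = 57² - 20² = 3249 - 400 = 2849
b = 2 × 57 × 20 = 2280
c = 57² + 20² = 3249 + 400 = 3649
Verification: 2849² + 2280² = 8116801 + 5198400 = 13315201 = 3649² ✓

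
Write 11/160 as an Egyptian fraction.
1/15 + 1/480

Greedy algorithm:
11/160: ceiling(160/11) = 15, use 1/15
1/480: ceiling(480/1) = 480, use 1/480
Result: 11/160 = 1/15 + 1/480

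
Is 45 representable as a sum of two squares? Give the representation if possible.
3² + 6² (a=3, b=6)

Factorization: 45 = 3^2 × 5
By Fermat: n is sum of two squares iff every prime p ≡ 3 (mod 4) appears to even power.
All primes ≡ 3 (mod 4) appear to even power.
Search a = 0, 1, 2, … for 45 - a² a perfect square: first hit at a = 3: 45 - 9 = 36 = 6².
45 = 3² + 6² = 9 + 36 ✓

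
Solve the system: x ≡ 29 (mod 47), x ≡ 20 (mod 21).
734

Using Chinese Remainder Theorem:
M = 47 × 21 = 987
M1 = 21, M2 = 47
y1 = 21^(-1) mod 47 = 9
y2 = 47^(-1) mod 21 = 17
x = (29×21×9 + 20×47×17) mod 987 = 734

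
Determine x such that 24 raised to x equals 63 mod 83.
72

Baby-step giant-step with step n = ⌈√83⌉ = 10.
Baby steps 24^j mod 83 (j:value) for j=0..9: 0:1, 1:24, 2:78, 3:46, 4:25, 5:19, 6:41, 7:71, 8:44, 9:60.
Giant-step multiplier: 24^(-10) ≡ 24^(82-10) = 24^72 ≡ 63 (mod 83).
Giant steps γ_i = 63·63^i mod 83: γ_0=63, γ_1=68, γ_2=51, γ_3=59, γ_4=65, γ_5=28, γ_6=21, γ_7=78 (in table at j=2).
x = i·n + j = 7·10 + 2 = 72.
Check: 24^72 ≡ 63 (mod 83).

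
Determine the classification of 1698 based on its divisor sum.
abundant

Proper divisors of 1698: sum = 1 + 2 + 3 + 6 + 283 + 566 + 849 = 1710
Since 1710 > 1698, 1698 is abundant.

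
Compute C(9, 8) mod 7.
2

Using Lucas' theorem:
Write n=9 and k=8 in base 7:
n in base 7: [1, 2]
k in base 7: [1, 1]
C(9,8) mod 7 = ∏ C(n_i, k_i) mod 7
Digit binomials (mod 7): C(1,1) = 1; C(2,1) = 2
Product: 1 × 2 = 2 ≡ 2 (mod 7)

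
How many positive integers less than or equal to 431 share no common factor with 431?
430

431 = 431
φ(n) = n × ∏(1 - 1/p) for each prime p dividing n
φ(431) = 431 × (1 - 1/431) = 430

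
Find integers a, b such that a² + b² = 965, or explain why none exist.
2² + 31² (a=2, b=31)

Factorization: 965 = 5 × 193
By Fermat: n is sum of two squares iff every prime p ≡ 3 (mod 4) appears to even power.
All primes ≡ 3 (mod 4) appear to even power.
Search a = 0, 1, 2, … for 965 - a² a perfect square: first hit at a = 2: 965 - 4 = 961 = 31².
965 = 2² + 31² = 4 + 961 ✓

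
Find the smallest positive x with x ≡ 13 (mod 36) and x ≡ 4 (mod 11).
301

Using Chinese Remainder Theorem:
M = 36 × 11 = 396
M1 = 11, M2 = 36
y1 = 11^(-1) mod 36 = 23
y2 = 36^(-1) mod 11 = 4
x = (13×11×23 + 4×36×4) mod 396 = 301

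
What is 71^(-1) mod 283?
4

gcd(71, 283) = 1, so the inverse exists.
Extended Euclidean algorithm on (283, 71):
283 = 3 × 71 + 70  ⟹  70 = (1)·283 + (-3)·71
71 = 1 × 70 + 1  ⟹  1 = (-1)·283 + (4)·71
So (4)·71 ≡ 1 (mod 283), i.e. 71^(-1) ≡ 4 (mod 283).
Check: 71 × 4 = 284 ≡ 1 (mod 283)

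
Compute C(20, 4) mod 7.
1

Using Lucas' theorem:
Write n=20 and k=4 in base 7:
n in base 7: [2, 6]
k in base 7: [0, 4]
C(20,4) mod 7 = ∏ C(n_i, k_i) mod 7
Digit binomials (mod 7): C(2,0) = 1; C(6,4) = 15 ≡ 1
Product: 1 × 1 = 1 ≡ 1 (mod 7)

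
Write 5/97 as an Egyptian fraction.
1/20 + 1/647 + 1/1255180

Greedy algorithm:
5/97: ceiling(97/5) = 20, use 1/20
3/1940: ceiling(1940/3) = 647, use 1/647
1/1255180: ceiling(1255180/1) = 1255180, use 1/1255180
Result: 5/97 = 1/20 + 1/647 + 1/1255180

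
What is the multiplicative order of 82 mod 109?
18

109 is prime, so ord(82) divides φ(109) = 108.
Divisors of 108: 1, 2, 3, 4, 6, 9, 12, 18, 27, 36, 54, 108.
Repeated squaring: 82^1 ≡ 82, 82^2 ≡ 75, 82^4 ≡ 66, 82^8 ≡ 105, 82^16 ≡ 16, 82^32 ≡ 38, 82^64 ≡ 27 (mod 109).
Test 82^d mod 109 for each divisor d in increasing order:
82^1 ≡ 82
82^2 ≡ 75
82^3 = 82^2·82^1 ≡ 46
82^4 ≡ 66
82^6 = 82^4·82^2 ≡ 45
82^9 = 82^8·82^1 ≡ 108
82^12 = 82^8·82^4 ≡ 63
82^18 = 82^16·82^2 ≡ 1  ← first divisor giving 1
The order is 18.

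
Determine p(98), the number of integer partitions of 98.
150198136

p(n) counts ways to write n as a sum of positive integers (order ignored).
Euler's pentagonal recurrence: p(k) = p(k-1) + p(k-2) - p(k-5) - p(k-7) + p(k-12) + p(k-15) - ... (offsets j(3j∓1)/2, signs ++--, p(0)=1, p(<0)=0).
DP table for k = 0..97: p(0)=1, p(1)=1, p(2)=2, p(3)=3, p(4)=5, p(5)=7, p(6)=11, p(7)=15, p(8)=22, p(9)=30, p(10)=42, p(11)=56, p(12)=77, p(13)=101, p(14)=135, p(15)=176, p(16)=231, p(17)=297, p(18)=385, p(19)=490, p(20)=627, p(21)=792, p(22)=1002, p(23)=1255, p(24)=1575, p(25)=1958, p(26)=2436, p(27)=3010, p(28)=3718, p(29)=4565, p(30)=5604, p(31)=6842, p(32)=8349, p(33)=10143, p(34)=12310, p(35)=14883, p(36)=17977, p(37)=21637, p(38)=26015, p(39)=31185, p(40)=37338, p(41)=44583, p(42)=53174, p(43)=63261, p(44)=75175, p(45)=89134, p(46)=105558, p(47)=124754, p(48)=147273, p(49)=173525, p(50)=204226, p(51)=239943, p(52)=281589, p(53)=329931, p(54)=386155, p(55)=451276, p(56)=526823, p(57)=614154, p(58)=715220, p(59)=831820, p(60)=966467, p(61)=1121505, p(62)=1300156, p(63)=1505499, p(64)=1741630, p(65)=2012558, p(66)=2323520, p(67)=2679689, p(68)=3087735, p(69)=3554345, p(70)=4087968, p(71)=4697205, p(72)=5392783, p(73)=6185689, p(74)=7089500, p(75)=8118264, p(76)=9289091, p(77)=10619863, p(78)=12132164, p(79)=13848650, p(80)=15796476, p(81)=18004327, p(82)=20506255, p(83)=23338469, p(84)=26543660, p(85)=30167357, p(86)=34262962, p(87)=38887673, p(88)=44108109, p(89)=49995925, p(90)=56634173, p(91)=64112359, p(92)=72533807, p(93)=82010177, p(94)=92669720, p(95)=104651419, p(96)=118114304, p(97)=133230930.
Final step: p(98) = p(97) + p(96) - p(93) - p(91) + p(86) + p(83) - p(76) - p(72) + p(63) + p(58) - p(47) - p(41) + p(28) + p(21) - p(6)
= 133230930 + 118114304 - 82010177 - 64112359 + 34262962 + 23338469 - 9289091 - 5392783 + 1505499 + 715220 - 124754 - 44583 + 3718 + 792 - 11
= 150198136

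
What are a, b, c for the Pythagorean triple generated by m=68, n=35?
(3399, 4760, 5849)

Euclid's formula: a = m² - n², b = 2mn, c = m² + n²
m = 68, n = 35
a = 68² - 35² = 4624 - 1225 = 3399
b = 2 × 68 × 35 = 4760
c = 68² + 35² = 4624 + 1225 = 5849
Verification: 3399² + 4760² = 11553201 + 22657600 = 34210801 = 5849² ✓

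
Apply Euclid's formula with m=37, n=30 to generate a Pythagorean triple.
(469, 2220, 2269)

Euclid's formula: a = m² - n², b = 2mn, c = m² + n²
m = 37, n = 30
a = 37² - 30² = 1369 - 900 = 469
b = 2 × 37 × 30 = 2220
c = 37² + 30² = 1369 + 900 = 2269
Verification: 469² + 2220² = 219961 + 4928400 = 5148361 = 2269² ✓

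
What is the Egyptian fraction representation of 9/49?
1/6 + 1/59 + 1/17346

Greedy algorithm:
9/49: ceiling(49/9) = 6, use 1/6
5/294: ceiling(294/5) = 59, use 1/59
1/17346: ceiling(17346/1) = 17346, use 1/17346
Result: 9/49 = 1/6 + 1/59 + 1/17346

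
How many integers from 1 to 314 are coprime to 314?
156

314 = 2 × 157
φ(n) = n × ∏(1 - 1/p) for each prime p dividing n
φ(314) = 314 × (1 - 1/2) × (1 - 1/157) = 156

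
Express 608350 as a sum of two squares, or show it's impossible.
Not possible

Factorization: 608350 = 2 × 5^2 × 23^3
By Fermat: n is sum of two squares iff every prime p ≡ 3 (mod 4) appears to even power.
Prime(s) ≡ 3 (mod 4) with odd exponent: [(23, 3)]
Therefore 608350 cannot be expressed as a² + b².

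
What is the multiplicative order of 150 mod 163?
27

163 is prime, so ord(150) divides φ(163) = 162.
Divisors of 162: 1, 2, 3, 6, 9, 18, 27, 54, 81, 162.
Repeated squaring: 150^1 ≡ 150, 150^2 ≡ 6, 150^4 ≡ 36, 150^8 ≡ 155, 150^16 ≡ 64, 150^32 ≡ 21, 150^64 ≡ 115, 150^128 ≡ 22 (mod 163).
Test 150^d mod 163 for each divisor d in increasing order:
150^1 ≡ 150
150^2 ≡ 6
150^3 = 150^2·150^1 ≡ 85
150^6 = 150^4·150^2 ≡ 53
150^9 = 150^8·150^1 ≡ 104
150^18 = 150^16·150^2 ≡ 58
150^27 = 150^16·150^8·150^2·150^1 ≡ 1  ← first divisor giving 1
The order is 27.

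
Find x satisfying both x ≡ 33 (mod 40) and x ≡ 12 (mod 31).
353

Using Chinese Remainder Theorem:
M = 40 × 31 = 1240
M1 = 31, M2 = 40
y1 = 31^(-1) mod 40 = 31
y2 = 40^(-1) mod 31 = 7
x = (33×31×31 + 12×40×7) mod 1240 = 353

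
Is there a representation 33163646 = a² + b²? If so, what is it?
Not possible

Factorization: 33163646 = 2 × 29 × 83^3
By Fermat: n is sum of two squares iff every prime p ≡ 3 (mod 4) appears to even power.
Prime(s) ≡ 3 (mod 4) with odd exponent: [(83, 3)]
Therefore 33163646 cannot be expressed as a² + b².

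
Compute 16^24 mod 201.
25

Repeated squaring. Binary of 24 = 11000.
16^1 ≡ 16 (mod 201); 16^2 ≡ 55 (mod 201); 16^4 ≡ 10 (mod 201); 16^8 ≡ 100 (mod 201); 16^16 ≡ 151 (mod 201)
16^24 = 16^8 × 16^16 ≡ 25 (mod 201)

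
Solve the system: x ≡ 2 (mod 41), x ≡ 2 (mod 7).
2

Using Chinese Remainder Theorem:
M = 41 × 7 = 287
M1 = 7, M2 = 41
y1 = 7^(-1) mod 41 = 6
y2 = 41^(-1) mod 7 = 6
x = (2×7×6 + 2×41×6) mod 287 = 2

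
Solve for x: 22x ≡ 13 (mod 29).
x ≡ 23 (mod 29)

gcd(22, 29) = 1, which divides 13, so solutions exist.
Find 22^(-1) mod 29 by the extended Euclidean algorithm:
29 = 1 × 22 + 7  ⟹  7 = (1)·29 + (-1)·22
22 = 3 × 7 + 1  ⟹  1 = (-3)·29 + (4)·22
So (4)·22 ≡ 1 (mod 29), i.e. 22^(-1) ≡ 4 (mod 29).
x ≡ 4 × 13 = 52 ≡ 23 (mod 29).
Check: 22 × 23 = 506 ≡ 13 (mod 29).
Unique solution: x ≡ 23 (mod 29)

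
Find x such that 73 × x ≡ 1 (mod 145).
2

gcd(73, 145) = 1, so the inverse exists.
Extended Euclidean algorithm on (145, 73):
145 = 1 × 73 + 72  ⟹  72 = (1)·145 + (-1)·73
73 = 1 × 72 + 1  ⟹  1 = (-1)·145 + (2)·73
So (2)·73 ≡ 1 (mod 145), i.e. 73^(-1) ≡ 2 (mod 145).
Check: 73 × 2 = 146 ≡ 1 (mod 145)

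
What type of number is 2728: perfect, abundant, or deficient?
abundant

Proper divisors of 2728: sum = 1 + 2 + 4 + 8 + 11 + 22 + 31 + 44 + 62 + 88 + 124 + 248 + 341 + 682 + 1364 = 3032
Since 3032 > 2728, 2728 is abundant.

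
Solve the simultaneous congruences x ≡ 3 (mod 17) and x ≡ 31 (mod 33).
394

Using Chinese Remainder Theorem:
M = 17 × 33 = 561
M1 = 33, M2 = 17
y1 = 33^(-1) mod 17 = 16
y2 = 17^(-1) mod 33 = 2
x = (3×33×16 + 31×17×2) mod 561 = 394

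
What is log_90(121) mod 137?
20

Baby-step giant-step with step n = ⌈√137⌉ = 12.
Baby steps 90^j mod 137 (j:value) for j=0..11: 0:1, 1:90, 2:17, 3:23, 4:15, 5:117, 6:118, 7:71, 8:88, 9:111, 10:126, 11:106.
Giant-step multiplier: 90^(-12) ≡ 90^(136-12) = 90^124 ≡ 63 (mod 137).
Giant steps γ_i = 121·63^i mod 137: γ_0=121, γ_1=88 (in table at j=8).
x = i·n + j = 1·12 + 8 = 20.
Check: 90^20 ≡ 121 (mod 137).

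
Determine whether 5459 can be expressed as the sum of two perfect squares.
Not possible

Factorization: 5459 = 53 × 103
By Fermat: n is sum of two squares iff every prime p ≡ 3 (mod 4) appears to even power.
Prime(s) ≡ 3 (mod 4) with odd exponent: [(103, 1)]
Therefore 5459 cannot be expressed as a² + b².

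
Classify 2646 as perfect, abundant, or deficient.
abundant

Proper divisors of 2646: sum = 1 + 2 + 3 + 6 + 7 + 9 + 14 + 18 + ... + 378 + 441 + 882 + 1323 (23 divisors) = 4194
Since 4194 > 2646, 2646 is abundant.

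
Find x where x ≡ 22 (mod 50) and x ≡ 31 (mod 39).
772

Using Chinese Remainder Theorem:
M = 50 × 39 = 1950
M1 = 39, M2 = 50
y1 = 39^(-1) mod 50 = 9
y2 = 50^(-1) mod 39 = 32
x = (22×39×9 + 31×50×32) mod 1950 = 772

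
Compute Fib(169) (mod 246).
157

Matrix identity: Q^n = [[F_(n+1), F_n], [F_n, F_(n-1)]] with Q = [[1,1],[1,0]].
n = 169 = 10101001₂. Square-and-multiply, entries mod 246:
Q^1 = [[1,1],[1,0]]
Q^2 = (Q^1)² = [[2,1],[1,1]]
Q^5 = (Q^2)²·Q = [[8,5],[5,3]]
Q^10 = (Q^5)² = [[89,55],[55,34]]
Q^21 = (Q^10)²·Q = [[245,122],[122,123]]
Q^42 = (Q^21)² = [[125,124],[124,1]]
Q^84 = (Q^42)² = [[5,126],[126,125]]
Q^169 = (Q^84)²·Q = [[55,157],[157,144]]
F_169 mod 246 = Q^169[0][1] = 157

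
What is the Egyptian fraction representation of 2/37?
1/19 + 1/703

Greedy algorithm:
2/37: ceiling(37/2) = 19, use 1/19
1/703: ceiling(703/1) = 703, use 1/703
Result: 2/37 = 1/19 + 1/703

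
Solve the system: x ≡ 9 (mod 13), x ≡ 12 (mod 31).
74

Using Chinese Remainder Theorem:
M = 13 × 31 = 403
M1 = 31, M2 = 13
y1 = 31^(-1) mod 13 = 8
y2 = 13^(-1) mod 31 = 12
x = (9×31×8 + 12×13×12) mod 403 = 74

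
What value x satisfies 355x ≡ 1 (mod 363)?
136

gcd(355, 363) = 1, so the inverse exists.
Extended Euclidean algorithm on (363, 355):
363 = 1 × 355 + 8  ⟹  8 = (1)·363 + (-1)·355
355 = 44 × 8 + 3  ⟹  3 = (-44)·363 + (45)·355
8 = 2 × 3 + 2  ⟹  2 = (89)·363 + (-91)·355
3 = 1 × 2 + 1  ⟹  1 = (-133)·363 + (136)·355
So (136)·355 ≡ 1 (mod 363), i.e. 355^(-1) ≡ 136 (mod 363).
Check: 355 × 136 = 48280 ≡ 1 (mod 363)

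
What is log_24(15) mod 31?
27

Baby-step giant-step with step n = ⌈√31⌉ = 6.
Baby steps 24^j mod 31 (j:value) for j=0..5: 0:1, 1:24, 2:18, 3:29, 4:14, 5:26.
Giant-step multiplier: 24^(-6) ≡ 24^(30-6) = 24^24 ≡ 8 (mod 31).
Giant steps γ_i = 15·8^i mod 31: γ_0=15, γ_1=27, γ_2=30, γ_3=23, γ_4=29 (in table at j=3).
x = i·n + j = 4·6 + 3 = 27.
Check: 24^27 ≡ 15 (mod 31).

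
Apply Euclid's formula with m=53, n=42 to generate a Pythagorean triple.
(1045, 4452, 4573)

Euclid's formula: a = m² - n², b = 2mn, c = m² + n²
m = 53, n = 42
a = 53² - 42² = 2809 - 1764 = 1045
b = 2 × 53 × 42 = 4452
c = 53² + 42² = 2809 + 1764 = 4573
Verification: 1045² + 4452² = 1092025 + 19820304 = 20912329 = 4573² ✓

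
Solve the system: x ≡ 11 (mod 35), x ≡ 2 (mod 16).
466

Using Chinese Remainder Theorem:
M = 35 × 16 = 560
M1 = 16, M2 = 35
y1 = 16^(-1) mod 35 = 11
y2 = 35^(-1) mod 16 = 11
x = (11×16×11 + 2×35×11) mod 560 = 466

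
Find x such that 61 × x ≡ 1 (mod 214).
207

gcd(61, 214) = 1, so the inverse exists.
Extended Euclidean algorithm on (214, 61):
214 = 3 × 61 + 31  ⟹  31 = (1)·214 + (-3)·61
61 = 1 × 31 + 30  ⟹  30 = (-1)·214 + (4)·61
31 = 1 × 30 + 1  ⟹  1 = (2)·214 + (-7)·61
So (-7)·61 ≡ 1 (mod 214), i.e. 61^(-1) ≡ -7 ≡ 207 (mod 214).
Check: 61 × 207 = 12627 ≡ 1 (mod 214)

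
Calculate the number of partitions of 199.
3646072432125

p(n) counts ways to write n as a sum of positive integers (order ignored).
Euler's pentagonal recurrence: p(k) = p(k-1) + p(k-2) - p(k-5) - p(k-7) + p(k-12) + p(k-15) - ... (offsets j(3j∓1)/2, signs ++--, p(0)=1, p(<0)=0).
DP table for k = 0..198: p(0)=1, p(1)=1, p(2)=2, p(3)=3, p(4)=5, p(5)=7, p(6)=11, p(7)=15, p(8)=22, p(9)=30, p(10)=42, p(11)=56, p(12)=77, p(13)=101, p(14)=135, p(15)=176, p(16)=231, p(17)=297, p(18)=385, p(19)=490, p(20)=627, p(21)=792, p(22)=1002, p(23)=1255, p(24)=1575, p(25)=1958, p(26)=2436, p(27)=3010, p(28)=3718, p(29)=4565, p(30)=5604, p(31)=6842, p(32)=8349, p(33)=10143, p(34)=12310, p(35)=14883, p(36)=17977, p(37)=21637, p(38)=26015, p(39)=31185, p(40)=37338, p(41)=44583, p(42)=53174, p(43)=63261, p(44)=75175, p(45)=89134, p(46)=105558, p(47)=124754, p(48)=147273, p(49)=173525, p(50)=204226, p(51)=239943, p(52)=281589, p(53)=329931, p(54)=386155, p(55)=451276, p(56)=526823, p(57)=614154, p(58)=715220, p(59)=831820, p(60)=966467, p(61)=1121505, p(62)=1300156, p(63)=1505499, p(64)=1741630, p(65)=2012558, p(66)=2323520, p(67)=2679689, p(68)=3087735, p(69)=3554345, p(70)=4087968, p(71)=4697205, p(72)=5392783, p(73)=6185689, p(74)=7089500, p(75)=8118264, p(76)=9289091, p(77)=10619863, p(78)=12132164, p(79)=13848650, p(80)=15796476, p(81)=18004327, p(82)=20506255, p(83)=23338469, p(84)=26543660, p(85)=30167357, p(86)=34262962, p(87)=38887673, p(88)=44108109, p(89)=49995925, p(90)=56634173, p(91)=64112359, p(92)=72533807, p(93)=82010177, p(94)=92669720, p(95)=104651419, p(96)=118114304, p(97)=133230930, p(98)=150198136, p(99)=169229875, p(100)=190569292, p(101)=214481126, p(102)=241265379, p(103)=271248950, p(104)=304801365, p(105)=342325709, p(106)=384276336, p(107)=431149389, p(108)=483502844, p(109)=541946240, p(110)=607163746, p(111)=679903203, p(112)=761002156, p(113)=851376628, p(114)=952050665, p(115)=1064144451, p(116)=1188908248, p(117)=1327710076, p(118)=1482074143, p(119)=1653668665, p(120)=1844349560, p(121)=2056148051, p(122)=2291320912, p(123)=2552338241, p(124)=2841940500, p(125)=3163127352, p(126)=3519222692, p(127)=3913864295, p(128)=4351078600, p(129)=4835271870, p(130)=5371315400, p(131)=5964539504, p(132)=6620830889, p(133)=7346629512, p(134)=8149040695, p(135)=9035836076, p(136)=10015581680, p(137)=11097645016, p(138)=12292341831, p(139)=13610949895, p(140)=15065878135, p(141)=16670689208, p(142)=18440293320, p(143)=20390982757, p(144)=22540654445, p(145)=24908858009, p(146)=27517052599, p(147)=30388671978, p(148)=33549419497, p(149)=37027355200, p(150)=40853235313, p(151)=45060624582, p(152)=49686288421, p(153)=54770336324, p(154)=60356673280, p(155)=66493182097, p(156)=73232243759, p(157)=80630964769, p(158)=88751778802, p(159)=97662728555, p(160)=107438159466, p(161)=118159068427, p(162)=129913904637, p(163)=142798995930, p(164)=156919475295, p(165)=172389800255, p(166)=189334822579, p(167)=207890420102, p(168)=228204732751, p(169)=250438925115, p(170)=274768617130, p(171)=301384802048, p(172)=330495499613, p(173)=362326859895, p(174)=397125074750, p(175)=435157697830, p(176)=476715857290, p(177)=522115831195, p(178)=571701605655, p(179)=625846753120, p(180)=684957390936, p(181)=749474411781, p(182)=819876908323, p(183)=896684817527, p(184)=980462880430, p(185)=1071823774337, p(186)=1171432692373, p(187)=1280011042268, p(188)=1398341745571, p(189)=1527273599625, p(190)=1667727404093, p(191)=1820701100652, p(192)=1987276856363, p(193)=2168627105469, p(194)=2366022741845, p(195)=2580840212973, p(196)=2814570987591, p(197)=3068829878530, p(198)=3345365983698.
Final step: p(199) = p(198) + p(197) - p(194) - p(192) + p(187) + p(184) - p(177) - p(173) + p(164) + p(159) - p(148) - p(142) + p(129) + p(122) - p(107) - p(99) + p(82) + p(73) - p(54) - p(44) + p(23) + p(12)
= 3345365983698 + 3068829878530 - 2366022741845 - 1987276856363 + 1280011042268 + 980462880430 - 522115831195 - 362326859895 + 156919475295 + 97662728555 - 33549419497 - 18440293320 + 4835271870 + 2291320912 - 431149389 - 169229875 + 20506255 + 6185689 - 386155 - 75175 + 1255 + 77
= 3646072432125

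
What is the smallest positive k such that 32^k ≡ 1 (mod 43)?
14

43 is prime, so ord(32) divides φ(43) = 42.
Divisors of 42: 1, 2, 3, 6, 7, 14, 21, 42.
Repeated squaring: 32^1 ≡ 32, 32^2 ≡ 35, 32^4 ≡ 21, 32^8 ≡ 11, 32^16 ≡ 35, 32^32 ≡ 21 (mod 43).
Test 32^d mod 43 for each divisor d in increasing order:
32^1 ≡ 32
32^2 ≡ 35
32^3 = 32^2·32^1 ≡ 2
32^6 = 32^4·32^2 ≡ 4
32^7 = 32^4·32^2·32^1 ≡ 42
32^14 = 32^8·32^4·32^2 ≡ 1  ← first divisor giving 1
The order is 14.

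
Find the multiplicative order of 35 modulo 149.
74

149 is prime, so ord(35) divides φ(149) = 148.
Divisors of 148: 1, 2, 4, 37, 74, 148.
Repeated squaring: 35^1 ≡ 35, 35^2 ≡ 33, 35^4 ≡ 46, 35^8 ≡ 30, 35^16 ≡ 6, 35^32 ≡ 36, 35^64 ≡ 104, 35^128 ≡ 88 (mod 149).
Test 35^d mod 149 for each divisor d in increasing order:
35^1 ≡ 35
35^2 ≡ 33
35^4 ≡ 46
35^37 = 35^32·35^4·35^1 ≡ 148
35^74 = 35^64·35^8·35^2 ≡ 1  ← first divisor giving 1
The order is 74.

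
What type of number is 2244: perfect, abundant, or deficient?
abundant

Proper divisors of 2244: sum = 1 + 2 + 3 + 4 + 6 + 11 + 12 + 17 + ... + 374 + 561 + 748 + 1122 (23 divisors) = 3804
Since 3804 > 2244, 2244 is abundant.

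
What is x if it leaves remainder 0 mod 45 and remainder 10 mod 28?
990

Using Chinese Remainder Theorem:
M = 45 × 28 = 1260
M1 = 28, M2 = 45
y1 = 28^(-1) mod 45 = 37
y2 = 45^(-1) mod 28 = 5
x = (0×28×37 + 10×45×5) mod 1260 = 990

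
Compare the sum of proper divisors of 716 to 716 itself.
deficient

Proper divisors of 716: sum = 1 + 2 + 4 + 179 + 358 = 544
Since 544 < 716, 716 is deficient.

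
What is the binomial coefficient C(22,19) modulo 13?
6

Using Lucas' theorem:
Write n=22 and k=19 in base 13:
n in base 13: [1, 9]
k in base 13: [1, 6]
C(22,19) mod 13 = ∏ C(n_i, k_i) mod 13
Digit binomials (mod 13): C(1,1) = 1; C(9,6) = 84 ≡ 6
Product: 1 × 6 = 6 ≡ 6 (mod 13)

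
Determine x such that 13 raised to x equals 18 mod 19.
9

Baby-step giant-step with step n = ⌈√19⌉ = 5.
Baby steps 13^j mod 19 (j:value) for j=0..4: 0:1, 1:13, 2:17, 3:12, 4:4.
Giant-step multiplier: 13^(-5) ≡ 13^(18-5) = 13^13 ≡ 15 (mod 19).
Giant steps γ_i = 18·15^i mod 19: γ_0=18, γ_1=4 (in table at j=4).
x = i·n + j = 1·5 + 4 = 9.
Check: 13^9 ≡ 18 (mod 19).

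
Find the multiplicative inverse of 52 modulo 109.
65

gcd(52, 109) = 1, so the inverse exists.
Extended Euclidean algorithm on (109, 52):
109 = 2 × 52 + 5  ⟹  5 = (1)·109 + (-2)·52
52 = 10 × 5 + 2  ⟹  2 = (-10)·109 + (21)·52
5 = 2 × 2 + 1  ⟹  1 = (21)·109 + (-44)·52
So (-44)·52 ≡ 1 (mod 109), i.e. 52^(-1) ≡ -44 ≡ 65 (mod 109).
Check: 52 × 65 = 3380 ≡ 1 (mod 109)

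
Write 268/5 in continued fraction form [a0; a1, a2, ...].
[53; 1, 1, 2]

Euclidean algorithm steps:
268 = 53 × 5 + 3
5 = 1 × 3 + 2
3 = 1 × 2 + 1
2 = 2 × 1 + 0
Continued fraction: [53; 1, 1, 2]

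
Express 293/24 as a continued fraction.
[12; 4, 1, 4]

Euclidean algorithm steps:
293 = 12 × 24 + 5
24 = 4 × 5 + 4
5 = 1 × 4 + 1
4 = 4 × 1 + 0
Continued fraction: [12; 4, 1, 4]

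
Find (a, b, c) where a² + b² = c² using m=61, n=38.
(2277, 4636, 5165)

Euclid's formula: a = m² - n², b = 2mn, c = m² + n²
m = 61, n = 38
a = 61² - 38² = 3721 - 1444 = 2277
b = 2 × 61 × 38 = 4636
c = 61² + 38² = 3721 + 1444 = 5165
Verification: 2277² + 4636² = 5184729 + 21492496 = 26677225 = 5165² ✓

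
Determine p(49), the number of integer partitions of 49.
173525

p(n) counts ways to write n as a sum of positive integers (order ignored).
Euler's pentagonal recurrence: p(k) = p(k-1) + p(k-2) - p(k-5) - p(k-7) + p(k-12) + p(k-15) - ... (offsets j(3j∓1)/2, signs ++--, p(0)=1, p(<0)=0).
DP table for k = 0..48: p(0)=1, p(1)=1, p(2)=2, p(3)=3, p(4)=5, p(5)=7, p(6)=11, p(7)=15, p(8)=22, p(9)=30, p(10)=42, p(11)=56, p(12)=77, p(13)=101, p(14)=135, p(15)=176, p(16)=231, p(17)=297, p(18)=385, p(19)=490, p(20)=627, p(21)=792, p(22)=1002, p(23)=1255, p(24)=1575, p(25)=1958, p(26)=2436, p(27)=3010, p(28)=3718, p(29)=4565, p(30)=5604, p(31)=6842, p(32)=8349, p(33)=10143, p(34)=12310, p(35)=14883, p(36)=17977, p(37)=21637, p(38)=26015, p(39)=31185, p(40)=37338, p(41)=44583, p(42)=53174, p(43)=63261, p(44)=75175, p(45)=89134, p(46)=105558, p(47)=124754, p(48)=147273.
Final step: p(49) = p(48) + p(47) - p(44) - p(42) + p(37) + p(34) - p(27) - p(23) + p(14) + p(9)
= 147273 + 124754 - 75175 - 53174 + 21637 + 12310 - 3010 - 1255 + 135 + 30
= 173525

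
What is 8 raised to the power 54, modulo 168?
64

Repeated squaring. Binary of 54 = 110110.
8^1 ≡ 8 (mod 168); 8^2 ≡ 64 (mod 168); 8^4 ≡ 64 (mod 168); 8^8 ≡ 64 (mod 168); 8^16 ≡ 64 (mod 168); 8^32 ≡ 64 (mod 168)
8^54 = 8^2 × 8^4 × 8^16 × 8^32 ≡ 64 (mod 168)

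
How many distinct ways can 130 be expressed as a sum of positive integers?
5371315400

p(n) counts ways to write n as a sum of positive integers (order ignored).
Euler's pentagonal recurrence: p(k) = p(k-1) + p(k-2) - p(k-5) - p(k-7) + p(k-12) + p(k-15) - ... (offsets j(3j∓1)/2, signs ++--, p(0)=1, p(<0)=0).
DP table for k = 0..129: p(0)=1, p(1)=1, p(2)=2, p(3)=3, p(4)=5, p(5)=7, p(6)=11, p(7)=15, p(8)=22, p(9)=30, p(10)=42, p(11)=56, p(12)=77, p(13)=101, p(14)=135, p(15)=176, p(16)=231, p(17)=297, p(18)=385, p(19)=490, p(20)=627, p(21)=792, p(22)=1002, p(23)=1255, p(24)=1575, p(25)=1958, p(26)=2436, p(27)=3010, p(28)=3718, p(29)=4565, p(30)=5604, p(31)=6842, p(32)=8349, p(33)=10143, p(34)=12310, p(35)=14883, p(36)=17977, p(37)=21637, p(38)=26015, p(39)=31185, p(40)=37338, p(41)=44583, p(42)=53174, p(43)=63261, p(44)=75175, p(45)=89134, p(46)=105558, p(47)=124754, p(48)=147273, p(49)=173525, p(50)=204226, p(51)=239943, p(52)=281589, p(53)=329931, p(54)=386155, p(55)=451276, p(56)=526823, p(57)=614154, p(58)=715220, p(59)=831820, p(60)=966467, p(61)=1121505, p(62)=1300156, p(63)=1505499, p(64)=1741630, p(65)=2012558, p(66)=2323520, p(67)=2679689, p(68)=3087735, p(69)=3554345, p(70)=4087968, p(71)=4697205, p(72)=5392783, p(73)=6185689, p(74)=7089500, p(75)=8118264, p(76)=9289091, p(77)=10619863, p(78)=12132164, p(79)=13848650, p(80)=15796476, p(81)=18004327, p(82)=20506255, p(83)=23338469, p(84)=26543660, p(85)=30167357, p(86)=34262962, p(87)=38887673, p(88)=44108109, p(89)=49995925, p(90)=56634173, p(91)=64112359, p(92)=72533807, p(93)=82010177, p(94)=92669720, p(95)=104651419, p(96)=118114304, p(97)=133230930, p(98)=150198136, p(99)=169229875, p(100)=190569292, p(101)=214481126, p(102)=241265379, p(103)=271248950, p(104)=304801365, p(105)=342325709, p(106)=384276336, p(107)=431149389, p(108)=483502844, p(109)=541946240, p(110)=607163746, p(111)=679903203, p(112)=761002156, p(113)=851376628, p(114)=952050665, p(115)=1064144451, p(116)=1188908248, p(117)=1327710076, p(118)=1482074143, p(119)=1653668665, p(120)=1844349560, p(121)=2056148051, p(122)=2291320912, p(123)=2552338241, p(124)=2841940500, p(125)=3163127352, p(126)=3519222692, p(127)=3913864295, p(128)=4351078600, p(129)=4835271870.
Final step: p(130) = p(129) + p(128) - p(125) - p(123) + p(118) + p(115) - p(108) - p(104) + p(95) + p(90) - p(79) - p(73) + p(60) + p(53) - p(38) - p(30) + p(13) + p(4)
= 4835271870 + 4351078600 - 3163127352 - 2552338241 + 1482074143 + 1064144451 - 483502844 - 304801365 + 104651419 + 56634173 - 13848650 - 6185689 + 966467 + 329931 - 26015 - 5604 + 101 + 5
= 5371315400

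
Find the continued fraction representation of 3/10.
[0; 3, 3]

Euclidean algorithm steps:
3 = 0 × 10 + 3
10 = 3 × 3 + 1
3 = 3 × 1 + 0
Continued fraction: [0; 3, 3]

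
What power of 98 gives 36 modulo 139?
132

Baby-step giant-step with step n = ⌈√139⌉ = 12.
Baby steps 98^j mod 139 (j:value) for j=0..11: 0:1, 1:98, 2:13, 3:23, 4:30, 5:21, 6:112, 7:134, 8:66, 9:74, 10:24, 11:128.
Giant-step multiplier: 98^(-12) ≡ 98^(138-12) = 98^126 ≡ 45 (mod 139).
Giant steps γ_i = 36·45^i mod 139: γ_0=36, γ_1=91, γ_2=64, γ_3=100, γ_4=52, γ_5=116, γ_6=77, γ_7=129, γ_8=106, γ_9=44, γ_10=34, γ_11=1 (in table at j=0).
x = i·n + j = 11·12 + 0 = 132.
Check: 98^132 ≡ 36 (mod 139).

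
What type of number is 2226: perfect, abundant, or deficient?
abundant

Proper divisors of 2226: sum = 1 + 2 + 3 + 6 + 7 + 14 + 21 + 42 + 53 + 106 + 159 + 318 + 371 + 742 + 1113 = 2958
Since 2958 > 2226, 2226 is abundant.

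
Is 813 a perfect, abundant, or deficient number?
deficient

Proper divisors of 813: sum = 1 + 3 + 271 = 275
Since 275 < 813, 813 is deficient.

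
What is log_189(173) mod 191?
179

Baby-step giant-step with step n = ⌈√191⌉ = 14.
Baby steps 189^j mod 191 (j:value) for j=0..13: 0:1, 1:189, 2:4, 3:183, 4:16, 5:159, 6:64, 7:63, 8:65, 9:61, 10:69, 11:53, 12:85, 13:21.
Giant-step multiplier: 189^(-14) ≡ 189^(190-14) = 189^176 ≡ 50 (mod 191).
Giant steps γ_i = 173·50^i mod 191: γ_0=173, γ_1=55, γ_2=76, γ_3=171, γ_4=146, γ_5=42, γ_6=190, γ_7=141, γ_8=174, γ_9=105, γ_10=93, γ_11=66, γ_12=53 (in table at j=11).
x = i·n + j = 12·14 + 11 = 179.
Check: 189^179 ≡ 173 (mod 191).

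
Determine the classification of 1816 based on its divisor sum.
deficient

Proper divisors of 1816: sum = 1 + 2 + 4 + 8 + 227 + 454 + 908 = 1604
Since 1604 < 1816, 1816 is deficient.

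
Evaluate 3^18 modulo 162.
81

Repeated squaring. Binary of 18 = 10010.
3^1 ≡ 3 (mod 162); 3^2 ≡ 9 (mod 162); 3^4 ≡ 81 (mod 162); 3^8 ≡ 81 (mod 162); 3^16 ≡ 81 (mod 162)
3^18 = 3^2 × 3^16 ≡ 81 (mod 162)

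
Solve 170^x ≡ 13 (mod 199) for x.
76

Baby-step giant-step with step n = ⌈√199⌉ = 15.
Baby steps 170^j mod 199 (j:value) for j=0..14: 0:1, 1:170, 2:45, 3:88, 4:35, 5:179, 6:182, 7:95, 8:31, 9:96, 10:2, 11:141, 12:90, 13:176, 14:70.
Giant-step multiplier: 170^(-15) ≡ 170^(198-15) = 170^183 ≡ 194 (mod 199).
Giant steps γ_i = 13·194^i mod 199: γ_0=13, γ_1=134, γ_2=126, γ_3=166, γ_4=165, γ_5=170 (in table at j=1).
x = i·n + j = 5·15 + 1 = 76.
Check: 170^76 ≡ 13 (mod 199).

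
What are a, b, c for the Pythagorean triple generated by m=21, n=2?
(437, 84, 445)

Euclid's formula: a = m² - n², b = 2mn, c = m² + n²
m = 21, n = 2
a = 21² - 2² = 441 - 4 = 437
b = 2 × 21 × 2 = 84
c = 21² + 2² = 441 + 4 = 445
Verification: 437² + 84² = 190969 + 7056 = 198025 = 445² ✓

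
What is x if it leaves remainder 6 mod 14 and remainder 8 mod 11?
118

Using Chinese Remainder Theorem:
M = 14 × 11 = 154
M1 = 11, M2 = 14
y1 = 11^(-1) mod 14 = 9
y2 = 14^(-1) mod 11 = 4
x = (6×11×9 + 8×14×4) mod 154 = 118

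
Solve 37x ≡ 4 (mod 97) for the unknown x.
x ≡ 84 (mod 97)

gcd(37, 97) = 1, which divides 4, so solutions exist.
Find 37^(-1) mod 97 by the extended Euclidean algorithm:
97 = 2 × 37 + 23  ⟹  23 = (1)·97 + (-2)·37
37 = 1 × 23 + 14  ⟹  14 = (-1)·97 + (3)·37
23 = 1 × 14 + 9  ⟹  9 = (2)·97 + (-5)·37
14 = 1 × 9 + 5  ⟹  5 = (-3)·97 + (8)·37
9 = 1 × 5 + 4  ⟹  4 = (5)·97 + (-13)·37
5 = 1 × 4 + 1  ⟹  1 = (-8)·97 + (21)·37
So (21)·37 ≡ 1 (mod 97), i.e. 37^(-1) ≡ 21 (mod 97).
x ≡ 21 × 4 = 84 ≡ 84 (mod 97).
Check: 37 × 84 = 3108 ≡ 4 (mod 97).
Unique solution: x ≡ 84 (mod 97)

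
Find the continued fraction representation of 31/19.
[1; 1, 1, 1, 2, 2]

Euclidean algorithm steps:
31 = 1 × 19 + 12
19 = 1 × 12 + 7
12 = 1 × 7 + 5
7 = 1 × 5 + 2
5 = 2 × 2 + 1
2 = 2 × 1 + 0
Continued fraction: [1; 1, 1, 1, 2, 2]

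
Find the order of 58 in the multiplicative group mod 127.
126

127 is prime, so ord(58) divides φ(127) = 126.
Divisors of 126: 1, 2, 3, 6, 7, 9, 14, 18, 21, 42, 63, 126.
Repeated squaring: 58^1 ≡ 58, 58^2 ≡ 62, 58^4 ≡ 34, 58^8 ≡ 13, 58^16 ≡ 42, 58^32 ≡ 113, 58^64 ≡ 69 (mod 127).
Test 58^d mod 127 for each divisor d in increasing order:
58^1 ≡ 58
58^2 ≡ 62
58^3 = 58^2·58^1 ≡ 40
58^6 = 58^4·58^2 ≡ 76
58^7 = 58^4·58^2·58^1 ≡ 90
58^9 = 58^8·58^1 ≡ 119
58^14 = 58^8·58^4·58^2 ≡ 99
58^18 = 58^16·58^2 ≡ 64
58^21 = 58^16·58^4·58^1 ≡ 20
58^42 = 58^32·58^8·58^2 ≡ 19
58^63 = 58^32·58^16·58^8·58^4·58^2·58^1 ≡ 126
58^126 = 58^64·58^32·58^16·58^8·58^4·58^2 ≡ 1  ← first divisor giving 1
The order is 126.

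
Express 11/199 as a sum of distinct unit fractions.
1/19 + 1/379 + 1/159223 + 1/28520799973 + 1/929641178371338400861 + 1/1008271507277592391123742528036634174730681 + 1/1219933718865393655364635368068124756713122928811333803786753398211072842948484537833 + 1/1860297848030936654742608399135821395565274404917258533393305147319524009551744684579405649080712180254407780735949179513154143641842892458088536544987153757401025882029 + 1/4614277444518045184646591832326467411359277711335974416082881814986405515888533562332069783067894981850924485553345190160771506460024406127868096951360637582674289834858262576425271895218431296391169922044160278696744025988461165811212428548328350795432691637759392474030879286312785400132190057899968737693594392669884878193448874327093 + 1/31937334502481972335865307630139228000187060941658399518862518849553429993133277230560087986574331290756232125775998863890963263813589266879406694561350952988662850757053371133819179770003609046815203982179108798005308113258134895569927488690118483730232440575942894680942308888321353318333183158977270294582315388855860989819894602178852719674244639951777398683083694723999674418435726557523519535770015019287382321071804865681731226989916286199314883016472947639367666251368202759691810399195092598892275413777035275182318485652713871000041272524440519262054008953943029365257325370839037761555465335452562216651250516983405134378252470216494582635109781712938341456418881 + 1/2039986670246850822853427080268636607703538330430958135006350872460188775376402385474575383380701179275926633909293920375037781006938834602683282504456671345800481611955974906577358109966753513899436209725756764159504134559394933538420714469300931804842468643272796657406808805007786178371184391663721349034183315512035012402176731111044506314978549915206516847224339930494935465558632905912262959736737614637514921726288403470224139024425700070180324623265095949577758695292697562554242228453440276043742370033993859881981612938703208463591285870376619588297958810138295747858827756577616148419423031480258559516303907719233914603343421735341220080271152090557188286289527661792734931298102513902518914250419121432886312102736349552224188669212688846219382874287241971706387850290821170997846726526589069990513808709560793139660289273086403155344460608865436195352720549406793512677065107181955781264579349071905411393100989250722104770801720673437692418988638492506057962758754921169589084980707251205329924087857682559921447010465898318288868258062129919867004394488124710647843586978379399594154917914477913086776811741840849911967039211773201428676384229432761943488196359561416605048969002045397348240530911560634680322446588472763785839765588633770016209055874572792498932175778494089116461654628549726895871636209026849103988563732410165441

Greedy algorithm:
11/199: ceiling(199/11) = 19, use 1/19
10/3781: ceiling(3781/10) = 379, use 1/379
9/1432999: ceiling(1432999/9) = 159223, use 1/159223
8/228166399777: ceiling(228166399777/8) = 28520799973, use 1/28520799973
7/6507488248599368806021: ceiling(6507488248599368806021/7) = 929641178371338400861, use 1/929641178371338400861
6/6049629043665554346742455168219805048384081: ceiling(6049629043665554346742455168219805048384081/6) = 1008271507277592391123742528036634174730681, use 1/1008271507277592391123742528036634174730681
5/6099668594326968276823176840340623783565614644056669018933766991055364214742422689161: ceiling(6099668594326968276823176840340623783565614644056669018933766991055364214742422689161/5) = 1219933718865393655364635368068124756713122928811333803786753398211072842948484537833, use 1/1219933718865393655364635368068124756713122928811333803786753398211072842948484537833
4/7441191392123746618970433596543285582261097619669034133573220589278096038206978738317622596322848721017631122943796718052616574567371569832354146179948615029604103528113: ceiling(7441191392123746618970433596543285582261097619669034133573220589278096038206978738317622596322848721017631122943796718052616574567371569832354146179948615029604103528113/4) = 1860297848030936654742608399135821395565274404917258533393305147319524009551744684579405649080712180254407780735949179513154143641842892458088536544987153757401025882029, use 1/1860297848030936654742608399135821395565274404917258533393305147319524009551744684579405649080712180254407780735949179513154143641842892458088536544987153757401025882029
3/13842832333554135553939775496979402234077833134007923248248645444959216547665600686996209349203684945552773456660035570482314519380073218383604290854081912748022869504574787729275815685655293889173509766132480836090232077965383497433637285644985052386298074913278177422092637858938356200396570173699906213080783178009654634580346622981277: ceiling(13842832333554135553939775496979402234077833134007923248248645444959216547665600686996209349203684945552773456660035570482314519380073218383604290854081912748022869504574787729275815685655293889173509766132480836090232077965383497433637285644985052386298074913278177422092637858938356200396570173699906213080783178009654634580346622981277/3) = 4614277444518045184646591832326467411359277711335974416082881814986405515888533562332069783067894981850924485553345190160771506460024406127868096951360637582674289834858262576425271895218431296391169922044160278696744025988461165811212428548328350795432691637759392474030879286312785400132190057899968737693594392669884878193448874327093, use 1/4614277444518045184646591832326467411359277711335974416082881814986405515888533562332069783067894981850924485553345190160771506460024406127868096951360637582674289834858262576425271895218431296391169922044160278696744025988461165811212428548328350795432691637759392474030879286312785400132190057899968737693594392669884878193448874327093
2/63874669004963944671730615260278456000374121883316799037725037699106859986266554461120175973148662581512464251551997727781926527627178533758813389122701905977325701514106742267638359540007218093630407964358217596010616226516269791139854977380236967460464881151885789361884617776642706636666366317954540589164630777711721979639789204357705439348489279903554797366167389447999348836871453115047039071540030038574764642143609731363462453979832572398629766032945895278735332502736405519383620798390185197784550827554070550364636971305427742000082545048881038524108017907886058730514650741678075523110930670905124433302501033966810268756504940432989165270219563425876682912837761: ceiling(63874669004963944671730615260278456000374121883316799037725037699106859986266554461120175973148662581512464251551997727781926527627178533758813389122701905977325701514106742267638359540007218093630407964358217596010616226516269791139854977380236967460464881151885789361884617776642706636666366317954540589164630777711721979639789204357705439348489279903554797366167389447999348836871453115047039071540030038574764642143609731363462453979832572398629766032945895278735332502736405519383620798390185197784550827554070550364636971305427742000082545048881038524108017907886058730514650741678075523110930670905124433302501033966810268756504940432989165270219563425876682912837761/2) = 31937334502481972335865307630139228000187060941658399518862518849553429993133277230560087986574331290756232125775998863890963263813589266879406694561350952988662850757053371133819179770003609046815203982179108798005308113258134895569927488690118483730232440575942894680942308888321353318333183158977270294582315388855860989819894602178852719674244639951777398683083694723999674418435726557523519535770015019287382321071804865681731226989916286199314883016472947639367666251368202759691810399195092598892275413777035275182318485652713871000041272524440519262054008953943029365257325370839037761555465335452562216651250516983405134378252470216494582635109781712938341456418881, use 1/31937334502481972335865307630139228000187060941658399518862518849553429993133277230560087986574331290756232125775998863890963263813589266879406694561350952988662850757053371133819179770003609046815203982179108798005308113258134895569927488690118483730232440575942894680942308888321353318333183158977270294582315388855860989819894602178852719674244639951777398683083694723999674418435726557523519535770015019287382321071804865681731226989916286199314883016472947639367666251368202759691810399195092598892275413777035275182318485652713871000041272524440519262054008953943029365257325370839037761555465335452562216651250516983405134378252470216494582635109781712938341456418881
1/2039986670246850822853427080268636607703538330430958135006350872460188775376402385474575383380701179275926633909293920375037781006938834602683282504456671345800481611955974906577358109966753513899436209725756764159504134559394933538420714469300931804842468643272796657406808805007786178371184391663721349034183315512035012402176731111044506314978549915206516847224339930494935465558632905912262959736737614637514921726288403470224139024425700070180324623265095949577758695292697562554242228453440276043742370033993859881981612938703208463591285870376619588297958810138295747858827756577616148419423031480258559516303907719233914603343421735341220080271152090557188286289527661792734931298102513902518914250419121432886312102736349552224188669212688846219382874287241971706387850290821170997846726526589069990513808709560793139660289273086403155344460608865436195352720549406793512677065107181955781264579349071905411393100989250722104770801720673437692418988638492506057962758754921169589084980707251205329924087857682559921447010465898318288868258062129919867004394488124710647843586978379399594154917914477913086776811741840849911967039211773201428676384229432761943488196359561416605048969002045397348240530911560634680322446588472763785839765588633770016209055874572792498932175778494089116461654628549726895871636209026849103988563732410165441: ceiling(2039986670246850822853427080268636607703538330430958135006350872460188775376402385474575383380701179275926633909293920375037781006938834602683282504456671345800481611955974906577358109966753513899436209725756764159504134559394933538420714469300931804842468643272796657406808805007786178371184391663721349034183315512035012402176731111044506314978549915206516847224339930494935465558632905912262959736737614637514921726288403470224139024425700070180324623265095949577758695292697562554242228453440276043742370033993859881981612938703208463591285870376619588297958810138295747858827756577616148419423031480258559516303907719233914603343421735341220080271152090557188286289527661792734931298102513902518914250419121432886312102736349552224188669212688846219382874287241971706387850290821170997846726526589069990513808709560793139660289273086403155344460608865436195352720549406793512677065107181955781264579349071905411393100989250722104770801720673437692418988638492506057962758754921169589084980707251205329924087857682559921447010465898318288868258062129919867004394488124710647843586978379399594154917914477913086776811741840849911967039211773201428676384229432761943488196359561416605048969002045397348240530911560634680322446588472763785839765588633770016209055874572792498932175778494089116461654628549726895871636209026849103988563732410165441/1) = 2039986670246850822853427080268636607703538330430958135006350872460188775376402385474575383380701179275926633909293920375037781006938834602683282504456671345800481611955974906577358109966753513899436209725756764159504134559394933538420714469300931804842468643272796657406808805007786178371184391663721349034183315512035012402176731111044506314978549915206516847224339930494935465558632905912262959736737614637514921726288403470224139024425700070180324623265095949577758695292697562554242228453440276043742370033993859881981612938703208463591285870376619588297958810138295747858827756577616148419423031480258559516303907719233914603343421735341220080271152090557188286289527661792734931298102513902518914250419121432886312102736349552224188669212688846219382874287241971706387850290821170997846726526589069990513808709560793139660289273086403155344460608865436195352720549406793512677065107181955781264579349071905411393100989250722104770801720673437692418988638492506057962758754921169589084980707251205329924087857682559921447010465898318288868258062129919867004394488124710647843586978379399594154917914477913086776811741840849911967039211773201428676384229432761943488196359561416605048969002045397348240530911560634680322446588472763785839765588633770016209055874572792498932175778494089116461654628549726895871636209026849103988563732410165441, use 1/2039986670246850822853427080268636607703538330430958135006350872460188775376402385474575383380701179275926633909293920375037781006938834602683282504456671345800481611955974906577358109966753513899436209725756764159504134559394933538420714469300931804842468643272796657406808805007786178371184391663721349034183315512035012402176731111044506314978549915206516847224339930494935465558632905912262959736737614637514921726288403470224139024425700070180324623265095949577758695292697562554242228453440276043742370033993859881981612938703208463591285870376619588297958810138295747858827756577616148419423031480258559516303907719233914603343421735341220080271152090557188286289527661792734931298102513902518914250419121432886312102736349552224188669212688846219382874287241971706387850290821170997846726526589069990513808709560793139660289273086403155344460608865436195352720549406793512677065107181955781264579349071905411393100989250722104770801720673437692418988638492506057962758754921169589084980707251205329924087857682559921447010465898318288868258062129919867004394488124710647843586978379399594154917914477913086776811741840849911967039211773201428676384229432761943488196359561416605048969002045397348240530911560634680322446588472763785839765588633770016209055874572792498932175778494089116461654628549726895871636209026849103988563732410165441
Result: 11/199 = 1/19 + 1/379 + 1/159223 + 1/28520799973 + 1/929641178371338400861 + 1/1008271507277592391123742528036634174730681 + 1/1219933718865393655364635368068124756713122928811333803786753398211072842948484537833 + 1/1860297848030936654742608399135821395565274404917258533393305147319524009551744684579405649080712180254407780735949179513154143641842892458088536544987153757401025882029 + 1/4614277444518045184646591832326467411359277711335974416082881814986405515888533562332069783067894981850924485553345190160771506460024406127868096951360637582674289834858262576425271895218431296391169922044160278696744025988461165811212428548328350795432691637759392474030879286312785400132190057899968737693594392669884878193448874327093 + 1/31937334502481972335865307630139228000187060941658399518862518849553429993133277230560087986574331290756232125775998863890963263813589266879406694561350952988662850757053371133819179770003609046815203982179108798005308113258134895569927488690118483730232440575942894680942308888321353318333183158977270294582315388855860989819894602178852719674244639951777398683083694723999674418435726557523519535770015019287382321071804865681731226989916286199314883016472947639367666251368202759691810399195092598892275413777035275182318485652713871000041272524440519262054008953943029365257325370839037761555465335452562216651250516983405134378252470216494582635109781712938341456418881 + 1/2039986670246850822853427080268636607703538330430958135006350872460188775376402385474575383380701179275926633909293920375037781006938834602683282504456671345800481611955974906577358109966753513899436209725756764159504134559394933538420714469300931804842468643272796657406808805007786178371184391663721349034183315512035012402176731111044506314978549915206516847224339930494935465558632905912262959736737614637514921726288403470224139024425700070180324623265095949577758695292697562554242228453440276043742370033993859881981612938703208463591285870376619588297958810138295747858827756577616148419423031480258559516303907719233914603343421735341220080271152090557188286289527661792734931298102513902518914250419121432886312102736349552224188669212688846219382874287241971706387850290821170997846726526589069990513808709560793139660289273086403155344460608865436195352720549406793512677065107181955781264579349071905411393100989250722104770801720673437692418988638492506057962758754921169589084980707251205329924087857682559921447010465898318288868258062129919867004394488124710647843586978379399594154917914477913086776811741840849911967039211773201428676384229432761943488196359561416605048969002045397348240530911560634680322446588472763785839765588633770016209055874572792498932175778494089116461654628549726895871636209026849103988563732410165441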